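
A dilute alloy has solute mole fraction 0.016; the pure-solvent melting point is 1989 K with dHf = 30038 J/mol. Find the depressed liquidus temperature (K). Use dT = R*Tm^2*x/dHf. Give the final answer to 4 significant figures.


dT = R*Tm^2*x / dHf
dT = 8.314 * 1989^2 * 0.016 / 30038
dT = 17.5198 K
T_new = 1989 - 17.5198 = 1971 K


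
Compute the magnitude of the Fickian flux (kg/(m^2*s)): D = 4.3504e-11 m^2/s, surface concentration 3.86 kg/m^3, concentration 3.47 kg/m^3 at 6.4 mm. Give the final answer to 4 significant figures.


J = -D * (dC/dx) = D * (C1 - C2) / dx
J = 4.3504e-11 * (3.86 - 3.47) / 6.4e-03
J = 2.651e-09 kg/(m^2*s)


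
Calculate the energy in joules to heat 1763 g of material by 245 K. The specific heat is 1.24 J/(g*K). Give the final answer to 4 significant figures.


Q = m * cp * dT
Q = 1763 * 1.24 * 245
Q = 535600 J


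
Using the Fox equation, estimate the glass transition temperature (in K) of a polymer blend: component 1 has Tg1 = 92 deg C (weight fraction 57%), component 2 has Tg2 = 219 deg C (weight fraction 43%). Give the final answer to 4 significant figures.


1/Tg = w1/Tg1 + w2/Tg2 (in Kelvin)
Tg1 = 365.15 K, Tg2 = 492.15 K
1/Tg = 0.57/365.15 + 0.43/492.15
Tg = 410.7 K


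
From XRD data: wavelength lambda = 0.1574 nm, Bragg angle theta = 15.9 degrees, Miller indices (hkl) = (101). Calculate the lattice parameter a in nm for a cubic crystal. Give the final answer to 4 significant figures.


d = lambda / (2*sin(theta))
d = 0.1574 / (2*sin(15.9 deg))
d = 0.287269 nm
a = d * sqrt(h^2+k^2+l^2) = 0.287269 * sqrt(2)
a = 0.4063 nm


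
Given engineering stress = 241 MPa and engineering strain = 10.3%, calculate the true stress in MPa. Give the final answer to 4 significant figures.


sigma_true = sigma_eng * (1 + epsilon_eng)
sigma_true = 241 * (1 + 0.103)
sigma_true = 265.8 MPa


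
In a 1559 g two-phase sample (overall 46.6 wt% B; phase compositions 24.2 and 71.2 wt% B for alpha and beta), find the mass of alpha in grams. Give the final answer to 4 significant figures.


f_alpha = (C_beta - C0) / (C_beta - C_alpha)
f_alpha = (71.2 - 46.6) / (71.2 - 24.2) = 0.523404
m_alpha = f_alpha * m_total = 0.523404 * 1559 = 816 g


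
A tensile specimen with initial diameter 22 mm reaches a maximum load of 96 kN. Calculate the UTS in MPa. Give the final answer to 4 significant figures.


A0 = pi*(d/2)^2 = pi*(22/2)^2 = 380.133 mm^2
UTS = F_max / A0 = 96*1000 / 380.133
UTS = 252.5 MPa


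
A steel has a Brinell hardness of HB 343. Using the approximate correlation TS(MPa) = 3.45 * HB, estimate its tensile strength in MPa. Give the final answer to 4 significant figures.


TS (MPa) = 3.45 * HB
TS = 3.45 * 343
TS = 1183 MPa


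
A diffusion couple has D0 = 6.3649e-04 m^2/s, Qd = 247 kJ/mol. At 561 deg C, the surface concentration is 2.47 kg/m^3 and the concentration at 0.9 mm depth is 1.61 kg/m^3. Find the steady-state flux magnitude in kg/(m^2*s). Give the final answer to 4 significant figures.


Step 1: D = D0 * exp(-Qd/(R*T))
T = 561 + 273.15 = 834.15 K
D = 6.3649e-04 * exp(-247e3 / (8.314 * 834.15)) = 2.16792e-19 m^2/s
Step 2: J = D * (C1 - C2) / dx
J = 2.16792e-19 * (2.47 - 1.61) / 9e-04
J = 2.072e-16 kg/(m^2*s)


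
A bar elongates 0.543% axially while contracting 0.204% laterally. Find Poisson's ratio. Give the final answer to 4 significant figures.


nu = -epsilon_lat / epsilon_axial
Lateral strain is contraction (negative), so using magnitudes:
nu = 0.204 / 0.543
nu = 0.3757


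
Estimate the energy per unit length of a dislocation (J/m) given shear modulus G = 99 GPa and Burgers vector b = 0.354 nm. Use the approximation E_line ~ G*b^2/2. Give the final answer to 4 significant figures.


E = G*b^2/2
b = 0.354 nm = 3.54e-10 m
G = 99 GPa = 9.9e+10 Pa
E = 0.5 * 9.9e+10 * (3.54e-10)^2
E = 6.203e-09 J/m


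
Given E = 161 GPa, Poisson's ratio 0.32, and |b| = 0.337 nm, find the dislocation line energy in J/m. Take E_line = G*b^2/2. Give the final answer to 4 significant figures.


Step 1: G = E / (2*(1+nu))
G = 161 / (2*(1+0.32)) = 60.9848 GPa = 6.09848e+10 Pa
Step 2: E_line = G*b^2/2
b = 0.337 nm = 3.37e-10 m
E_line = 0.5 * 6.09848e+10 * (3.37e-10)^2 = 3.463e-09 J/m


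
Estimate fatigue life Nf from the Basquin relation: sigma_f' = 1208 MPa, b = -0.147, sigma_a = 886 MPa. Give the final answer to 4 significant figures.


sigma_a = sigma_f' * (2*Nf)^b
2*Nf = (sigma_a / sigma_f')^(1/b)
2*Nf = (886 / 1208)^(1/-0.147)
2*Nf = 8.23896
Nf = 4.119 cycles


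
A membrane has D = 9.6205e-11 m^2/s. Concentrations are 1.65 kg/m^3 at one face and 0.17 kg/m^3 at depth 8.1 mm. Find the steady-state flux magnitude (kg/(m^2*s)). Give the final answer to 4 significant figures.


J = -D * (dC/dx) = D * (C1 - C2) / dx
J = 9.6205e-11 * (1.65 - 0.17) / 8.1e-03
J = 1.758e-08 kg/(m^2*s)


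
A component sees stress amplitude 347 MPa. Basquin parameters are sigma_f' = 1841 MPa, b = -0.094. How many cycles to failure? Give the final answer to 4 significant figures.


sigma_a = sigma_f' * (2*Nf)^b
2*Nf = (sigma_a / sigma_f')^(1/b)
2*Nf = (347 / 1841)^(1/-0.094)
2*Nf = 5.12664e+07
Nf = 2.563e+07 cycles


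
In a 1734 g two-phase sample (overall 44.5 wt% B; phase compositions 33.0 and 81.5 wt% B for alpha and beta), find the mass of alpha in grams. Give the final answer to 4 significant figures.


f_alpha = (C_beta - C0) / (C_beta - C_alpha)
f_alpha = (81.5 - 44.5) / (81.5 - 33.0) = 0.762887
m_alpha = f_alpha * m_total = 0.762887 * 1734 = 1323 g


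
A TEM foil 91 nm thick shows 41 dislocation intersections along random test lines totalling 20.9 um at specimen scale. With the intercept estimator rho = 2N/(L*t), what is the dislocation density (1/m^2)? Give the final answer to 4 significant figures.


rho = 2N / (L * t)
L = 20.9 um = 2.09e-05 m, t = 91 nm = 9.1e-08 m
rho = 2 * 41 / (2.09e-05 * 9.1e-08)
rho = 4.311e+13 1/m^2


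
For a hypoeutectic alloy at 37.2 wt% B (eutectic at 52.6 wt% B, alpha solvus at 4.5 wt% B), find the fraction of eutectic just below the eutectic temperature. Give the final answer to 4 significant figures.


f_primary = (C_e - C0) / (C_e - C_alpha_max)
f_primary = (52.6 - 37.2) / (52.6 - 4.5)
f_primary = 0.320166
f_eutectic = 1 - 0.320166 = 0.6798


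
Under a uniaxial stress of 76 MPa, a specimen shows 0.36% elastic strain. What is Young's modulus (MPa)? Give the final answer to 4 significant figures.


E = sigma / epsilon
epsilon = 0.36% = 3.6e-03
E = 76 / 3.6e-03
E = 21110 MPa


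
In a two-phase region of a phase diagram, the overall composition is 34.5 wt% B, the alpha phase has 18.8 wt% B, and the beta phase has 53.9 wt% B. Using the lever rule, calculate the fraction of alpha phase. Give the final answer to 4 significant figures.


f_alpha = (C_beta - C0) / (C_beta - C_alpha)
f_alpha = (53.9 - 34.5) / (53.9 - 18.8)
f_alpha = 0.5527


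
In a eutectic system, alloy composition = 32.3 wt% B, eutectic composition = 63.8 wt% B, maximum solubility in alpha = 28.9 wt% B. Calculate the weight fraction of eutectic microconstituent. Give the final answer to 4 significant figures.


f_primary = (C_e - C0) / (C_e - C_alpha_max)
f_primary = (63.8 - 32.3) / (63.8 - 28.9)
f_primary = 0.902579
f_eutectic = 1 - 0.902579 = 0.09742


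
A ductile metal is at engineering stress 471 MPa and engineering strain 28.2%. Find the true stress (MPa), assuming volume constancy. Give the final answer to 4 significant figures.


sigma_true = sigma_eng * (1 + epsilon_eng)
sigma_true = 471 * (1 + 0.282)
sigma_true = 603.8 MPa


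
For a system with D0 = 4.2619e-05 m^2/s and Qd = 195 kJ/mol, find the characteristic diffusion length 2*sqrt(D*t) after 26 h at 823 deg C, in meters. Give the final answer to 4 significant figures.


Step 1: D = D0 * exp(-Qd/(R*T))
T = 1096.15 K
D = 4.2619e-05 * exp(-195e3 / (8.314 * 1096.15)) = 2.17254e-14 m^2/s
Step 2: L = 2*sqrt(D*t)
t = 26 h = 93600 s
L = 2*sqrt(2.17254e-14 * 93600) = 9.019e-05 m


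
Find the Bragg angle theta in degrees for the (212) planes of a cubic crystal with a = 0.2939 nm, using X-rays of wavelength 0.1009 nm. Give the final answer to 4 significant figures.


d = a / sqrt(h^2+k^2+l^2)
d = 0.2939 / sqrt(9) = 0.0979667 nm
lambda = 2*d*sin(theta)  =>  sin(theta) = lambda / (2*d)
sin(theta) = 0.1009 / (2 * 0.0979667) = 0.514971
theta = 31 deg


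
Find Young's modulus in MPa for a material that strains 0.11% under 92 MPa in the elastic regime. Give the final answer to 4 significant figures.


E = sigma / epsilon
epsilon = 0.11% = 1.1e-03
E = 92 / 1.1e-03
E = 83640 MPa


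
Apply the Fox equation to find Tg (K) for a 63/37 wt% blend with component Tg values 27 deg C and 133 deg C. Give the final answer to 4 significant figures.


1/Tg = w1/Tg1 + w2/Tg2 (in Kelvin)
Tg1 = 300.15 K, Tg2 = 406.15 K
1/Tg = 0.63/300.15 + 0.37/406.15
Tg = 332.2 K


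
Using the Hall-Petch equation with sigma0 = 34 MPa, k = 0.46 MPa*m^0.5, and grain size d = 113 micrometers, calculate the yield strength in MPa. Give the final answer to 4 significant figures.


sigma_y = sigma0 + k / sqrt(d)
d = 113 um = 1.13e-04 m
sigma_y = 34 + 0.46 / sqrt(1.13e-04)
sigma_y = 77.27 MPa


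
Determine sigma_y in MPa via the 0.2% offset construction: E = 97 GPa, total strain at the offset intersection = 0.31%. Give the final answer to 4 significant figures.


Offset strain = 0.002
Elastic strain at yield = total_strain - offset = 3.1e-03 - 0.002 = 1.1e-03
sigma_y = E * elastic_strain = 97000 * 1.1e-03
sigma_y = 106.7 MPa


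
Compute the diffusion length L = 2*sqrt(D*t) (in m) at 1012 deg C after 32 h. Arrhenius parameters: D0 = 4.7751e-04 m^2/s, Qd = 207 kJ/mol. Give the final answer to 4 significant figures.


Step 1: D = D0 * exp(-Qd/(R*T))
T = 1285.15 K
D = 4.7751e-04 * exp(-207e3 / (8.314 * 1285.15)) = 1.84166e-12 m^2/s
Step 2: L = 2*sqrt(D*t)
t = 32 h = 115200 s
L = 2*sqrt(1.84166e-12 * 115200) = 9.212e-04 m


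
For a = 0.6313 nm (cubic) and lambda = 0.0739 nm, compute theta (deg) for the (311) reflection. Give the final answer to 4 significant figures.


d = a / sqrt(h^2+k^2+l^2)
d = 0.6313 / sqrt(11) = 0.190344 nm
lambda = 2*d*sin(theta)  =>  sin(theta) = lambda / (2*d)
sin(theta) = 0.0739 / (2 * 0.190344) = 0.194122
theta = 11.19 deg


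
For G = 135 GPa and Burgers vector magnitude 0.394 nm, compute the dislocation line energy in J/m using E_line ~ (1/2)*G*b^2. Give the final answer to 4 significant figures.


E = G*b^2/2
b = 0.394 nm = 3.94e-10 m
G = 135 GPa = 1.35e+11 Pa
E = 0.5 * 1.35e+11 * (3.94e-10)^2
E = 1.048e-08 J/m


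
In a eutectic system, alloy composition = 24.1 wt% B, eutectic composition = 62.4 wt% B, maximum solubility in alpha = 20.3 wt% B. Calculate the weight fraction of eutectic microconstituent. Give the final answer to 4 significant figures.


f_primary = (C_e - C0) / (C_e - C_alpha_max)
f_primary = (62.4 - 24.1) / (62.4 - 20.3)
f_primary = 0.909739
f_eutectic = 1 - 0.909739 = 0.09026


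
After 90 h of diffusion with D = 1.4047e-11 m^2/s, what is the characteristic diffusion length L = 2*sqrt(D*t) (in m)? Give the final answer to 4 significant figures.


t = 90 hr = 324000 s
Diffusion length = 2*sqrt(D*t)
= 2*sqrt(1.4047e-11 * 324000)
= 4.267e-03 m


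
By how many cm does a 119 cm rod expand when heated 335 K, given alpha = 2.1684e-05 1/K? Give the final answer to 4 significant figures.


dL = L0 * alpha * dT
dL = 119 * 2.1684e-05 * 335
dL = 0.8644 cm


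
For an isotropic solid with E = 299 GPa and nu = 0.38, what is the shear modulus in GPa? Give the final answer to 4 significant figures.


G = E / (2*(1+nu))
G = 299 / (2*(1+0.38))
G = 108.3 GPa


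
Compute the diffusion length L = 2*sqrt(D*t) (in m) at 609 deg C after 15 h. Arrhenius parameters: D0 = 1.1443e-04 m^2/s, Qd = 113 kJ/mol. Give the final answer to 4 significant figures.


Step 1: D = D0 * exp(-Qd/(R*T))
T = 882.15 K
D = 1.1443e-04 * exp(-113e3 / (8.314 * 882.15)) = 2.32939e-11 m^2/s
Step 2: L = 2*sqrt(D*t)
t = 15 h = 54000 s
L = 2*sqrt(2.32939e-11 * 54000) = 2.243e-03 m


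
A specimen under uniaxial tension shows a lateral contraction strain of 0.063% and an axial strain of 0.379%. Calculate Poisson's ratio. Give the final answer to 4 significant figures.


nu = -epsilon_lat / epsilon_axial
Lateral strain is contraction (negative), so using magnitudes:
nu = 0.063 / 0.379
nu = 0.1662


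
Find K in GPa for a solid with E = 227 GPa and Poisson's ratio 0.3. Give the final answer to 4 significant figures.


K = E / (3*(1-2*nu))
K = 227 / (3*(1-2*0.3))
K = 189.2 GPa


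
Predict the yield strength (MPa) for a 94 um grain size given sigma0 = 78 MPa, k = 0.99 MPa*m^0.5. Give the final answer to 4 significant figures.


sigma_y = sigma0 + k / sqrt(d)
d = 94 um = 9.4e-05 m
sigma_y = 78 + 0.99 / sqrt(9.4e-05)
sigma_y = 180.1 MPa


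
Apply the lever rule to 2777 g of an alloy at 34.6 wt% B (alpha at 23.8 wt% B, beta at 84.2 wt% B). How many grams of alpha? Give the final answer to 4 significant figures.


f_alpha = (C_beta - C0) / (C_beta - C_alpha)
f_alpha = (84.2 - 34.6) / (84.2 - 23.8) = 0.821192
m_alpha = f_alpha * m_total = 0.821192 * 2777 = 2280 g


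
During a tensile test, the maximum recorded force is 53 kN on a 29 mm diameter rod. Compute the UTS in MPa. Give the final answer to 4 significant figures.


A0 = pi*(d/2)^2 = pi*(29/2)^2 = 660.52 mm^2
UTS = F_max / A0 = 53*1000 / 660.52
UTS = 80.24 MPa


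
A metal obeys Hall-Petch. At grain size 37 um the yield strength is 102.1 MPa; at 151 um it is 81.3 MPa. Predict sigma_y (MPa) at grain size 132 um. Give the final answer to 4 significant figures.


sigma_y = sigma0 + k / sqrt(d)
1/sqrt(d1) = 1/sqrt(3.7e-05) = 164.399;  1/sqrt(d2) = 81.3788
k = (sigma1 - sigma2) / (1/sqrt(d1) - 1/sqrt(d2)) = (102.1 - 81.3) / (164.399 - 81.3788) = 0.250542 MPa*m^0.5
sigma0 = sigma1 - k/sqrt(d1) = 102.1 - 0.250542*164.399 = 60.9112 MPa
sigma_y(d3) = 60.9112 + 0.250542 / sqrt(1.32e-04) = 82.72 MPa


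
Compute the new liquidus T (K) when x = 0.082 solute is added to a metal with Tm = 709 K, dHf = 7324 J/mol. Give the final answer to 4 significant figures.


dT = R*Tm^2*x / dHf
dT = 8.314 * 709^2 * 0.082 / 7324
dT = 46.7916 K
T_new = 709 - 46.7916 = 662.2 K


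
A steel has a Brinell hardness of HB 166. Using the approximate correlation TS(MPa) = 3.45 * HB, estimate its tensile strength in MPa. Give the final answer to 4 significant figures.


TS (MPa) = 3.45 * HB
TS = 3.45 * 166
TS = 572.7 MPa


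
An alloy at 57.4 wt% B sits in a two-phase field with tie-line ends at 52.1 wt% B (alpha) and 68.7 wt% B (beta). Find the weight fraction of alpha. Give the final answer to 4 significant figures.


f_alpha = (C_beta - C0) / (C_beta - C_alpha)
f_alpha = (68.7 - 57.4) / (68.7 - 52.1)
f_alpha = 0.6807


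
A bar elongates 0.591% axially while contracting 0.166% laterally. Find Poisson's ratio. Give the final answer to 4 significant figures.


nu = -epsilon_lat / epsilon_axial
Lateral strain is contraction (negative), so using magnitudes:
nu = 0.166 / 0.591
nu = 0.2809


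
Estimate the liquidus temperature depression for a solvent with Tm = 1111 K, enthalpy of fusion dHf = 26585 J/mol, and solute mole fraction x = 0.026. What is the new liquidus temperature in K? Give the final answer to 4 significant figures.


dT = R*Tm^2*x / dHf
dT = 8.314 * 1111^2 * 0.026 / 26585
dT = 10.0363 K
T_new = 1111 - 10.0363 = 1101 K


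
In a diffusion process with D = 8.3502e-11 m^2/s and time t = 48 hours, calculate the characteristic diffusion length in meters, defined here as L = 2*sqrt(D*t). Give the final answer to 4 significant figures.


t = 48 hr = 172800 s
Diffusion length = 2*sqrt(D*t)
= 2*sqrt(8.3502e-11 * 172800)
= 7.597e-03 m


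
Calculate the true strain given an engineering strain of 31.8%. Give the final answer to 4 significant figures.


epsilon_true = ln(1 + epsilon_eng)
epsilon_true = ln(1 + 0.318)
epsilon_true = 0.2761


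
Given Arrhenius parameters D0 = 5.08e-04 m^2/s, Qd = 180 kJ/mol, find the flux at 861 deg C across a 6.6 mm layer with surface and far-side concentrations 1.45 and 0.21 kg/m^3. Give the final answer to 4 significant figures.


Step 1: D = D0 * exp(-Qd/(R*T))
T = 861 + 273.15 = 1134.15 K
D = 5.08e-04 * exp(-180e3 / (8.314 * 1134.15)) = 2.60284e-12 m^2/s
Step 2: J = D * (C1 - C2) / dx
J = 2.60284e-12 * (1.45 - 0.21) / 6.6e-03
J = 4.89e-10 kg/(m^2*s)


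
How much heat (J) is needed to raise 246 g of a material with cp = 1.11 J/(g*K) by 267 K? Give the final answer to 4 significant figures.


Q = m * cp * dT
Q = 246 * 1.11 * 267
Q = 72910 J


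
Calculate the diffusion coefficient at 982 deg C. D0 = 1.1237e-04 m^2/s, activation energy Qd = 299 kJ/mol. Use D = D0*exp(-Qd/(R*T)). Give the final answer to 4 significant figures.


D = D0 * exp(-Qd / (R*T))
T = 1255.15 K
D = 1.1237e-04 * exp(-299e3 / (8.314 * 1255.15))
D = 4.045e-17 m^2/s


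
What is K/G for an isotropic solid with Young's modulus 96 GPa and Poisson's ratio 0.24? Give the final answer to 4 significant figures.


G = E / (2*(1+nu))
G = 96 / (2*(1+0.24)) = 38.7097 GPa
K = E / (3*(1-2*nu))
K = 96 / (3*(1-2*0.24)) = 61.5385 GPa
K/G = 61.5385 / 38.7097 = 1.59


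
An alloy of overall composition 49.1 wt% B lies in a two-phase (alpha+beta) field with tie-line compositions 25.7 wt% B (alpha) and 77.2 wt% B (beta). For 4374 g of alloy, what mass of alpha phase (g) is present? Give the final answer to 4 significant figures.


f_alpha = (C_beta - C0) / (C_beta - C_alpha)
f_alpha = (77.2 - 49.1) / (77.2 - 25.7) = 0.545631
m_alpha = f_alpha * m_total = 0.545631 * 4374 = 2387 g


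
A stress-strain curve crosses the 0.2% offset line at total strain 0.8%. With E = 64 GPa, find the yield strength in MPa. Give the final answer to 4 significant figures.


Offset strain = 0.002
Elastic strain at yield = total_strain - offset = 8e-03 - 0.002 = 6e-03
sigma_y = E * elastic_strain = 64000 * 6e-03
sigma_y = 384 MPa


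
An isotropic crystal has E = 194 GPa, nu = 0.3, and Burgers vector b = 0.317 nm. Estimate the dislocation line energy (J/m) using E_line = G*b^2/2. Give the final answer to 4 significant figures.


Step 1: G = E / (2*(1+nu))
G = 194 / (2*(1+0.3)) = 74.6154 GPa = 7.46154e+10 Pa
Step 2: E_line = G*b^2/2
b = 0.317 nm = 3.17e-10 m
E_line = 0.5 * 7.46154e+10 * (3.17e-10)^2 = 3.749e-09 J/m


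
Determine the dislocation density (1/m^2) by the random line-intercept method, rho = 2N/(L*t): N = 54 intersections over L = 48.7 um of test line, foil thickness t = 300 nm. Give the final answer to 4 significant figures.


rho = 2N / (L * t)
L = 48.7 um = 4.87e-05 m, t = 300 nm = 3e-07 m
rho = 2 * 54 / (4.87e-05 * 3e-07)
rho = 7.392e+12 1/m^2


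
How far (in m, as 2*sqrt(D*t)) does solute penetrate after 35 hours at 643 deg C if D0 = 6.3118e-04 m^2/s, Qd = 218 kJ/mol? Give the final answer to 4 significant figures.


Step 1: D = D0 * exp(-Qd/(R*T))
T = 916.15 K
D = 6.3118e-04 * exp(-218e3 / (8.314 * 916.15)) = 2.34613e-16 m^2/s
Step 2: L = 2*sqrt(D*t)
t = 35 h = 126000 s
L = 2*sqrt(2.34613e-16 * 126000) = 1.087e-05 m


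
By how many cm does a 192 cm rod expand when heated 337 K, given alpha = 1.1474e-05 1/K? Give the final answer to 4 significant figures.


dL = L0 * alpha * dT
dL = 192 * 1.1474e-05 * 337
dL = 0.7424 cm


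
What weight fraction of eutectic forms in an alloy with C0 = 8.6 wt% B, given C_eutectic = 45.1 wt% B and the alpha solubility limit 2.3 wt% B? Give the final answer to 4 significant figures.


f_primary = (C_e - C0) / (C_e - C_alpha_max)
f_primary = (45.1 - 8.6) / (45.1 - 2.3)
f_primary = 0.852804
f_eutectic = 1 - 0.852804 = 0.1472


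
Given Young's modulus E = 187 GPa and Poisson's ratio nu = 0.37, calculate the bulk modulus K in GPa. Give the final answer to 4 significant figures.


K = E / (3*(1-2*nu))
K = 187 / (3*(1-2*0.37))
K = 239.7 GPa


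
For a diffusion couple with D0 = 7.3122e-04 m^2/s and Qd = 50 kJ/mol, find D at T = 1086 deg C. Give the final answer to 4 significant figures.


D = D0 * exp(-Qd / (R*T))
T = 1359.15 K
D = 7.3122e-04 * exp(-50e3 / (8.314 * 1359.15))
D = 8.758e-06 m^2/s


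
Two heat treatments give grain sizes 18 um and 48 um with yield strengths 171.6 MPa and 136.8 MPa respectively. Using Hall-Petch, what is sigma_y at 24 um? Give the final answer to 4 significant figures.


sigma_y = sigma0 + k / sqrt(d)
1/sqrt(d1) = 1/sqrt(1.8e-05) = 235.702;  1/sqrt(d2) = 144.338
k = (sigma1 - sigma2) / (1/sqrt(d1) - 1/sqrt(d2)) = (171.6 - 136.8) / (235.702 - 144.338) = 0.380891 MPa*m^0.5
sigma0 = sigma1 - k/sqrt(d1) = 171.6 - 0.380891*235.702 = 81.8231 MPa
sigma_y(d3) = 81.8231 + 0.380891 / sqrt(2.4e-05) = 159.6 MPa


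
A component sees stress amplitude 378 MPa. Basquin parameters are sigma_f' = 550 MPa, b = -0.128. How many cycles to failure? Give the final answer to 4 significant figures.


sigma_a = sigma_f' * (2*Nf)^b
2*Nf = (sigma_a / sigma_f')^(1/b)
2*Nf = (378 / 550)^(1/-0.128)
2*Nf = 18.7253
Nf = 9.363 cycles


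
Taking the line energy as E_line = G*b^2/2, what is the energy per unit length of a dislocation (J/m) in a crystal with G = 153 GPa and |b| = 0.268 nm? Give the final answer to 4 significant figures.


E = G*b^2/2
b = 0.268 nm = 2.68e-10 m
G = 153 GPa = 1.53e+11 Pa
E = 0.5 * 1.53e+11 * (2.68e-10)^2
E = 5.495e-09 J/m


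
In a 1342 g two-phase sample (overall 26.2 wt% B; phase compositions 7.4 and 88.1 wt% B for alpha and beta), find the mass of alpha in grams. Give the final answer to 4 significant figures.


f_alpha = (C_beta - C0) / (C_beta - C_alpha)
f_alpha = (88.1 - 26.2) / (88.1 - 7.4) = 0.767038
m_alpha = f_alpha * m_total = 0.767038 * 1342 = 1029 g


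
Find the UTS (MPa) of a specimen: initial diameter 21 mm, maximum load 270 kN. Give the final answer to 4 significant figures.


A0 = pi*(d/2)^2 = pi*(21/2)^2 = 346.361 mm^2
UTS = F_max / A0 = 270*1000 / 346.361
UTS = 779.5 MPa


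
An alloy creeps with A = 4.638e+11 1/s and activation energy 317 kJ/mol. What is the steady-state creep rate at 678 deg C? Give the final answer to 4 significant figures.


rate = A * exp(-Q / (R*T))
T = 678 + 273.15 = 951.15 K
rate = 4.638e+11 * exp(-317e3 / (8.314 * 951.15))
rate = 1.807e-06 1/s


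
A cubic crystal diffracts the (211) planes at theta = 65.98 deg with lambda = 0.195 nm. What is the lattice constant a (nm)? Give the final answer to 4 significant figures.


d = lambda / (2*sin(theta))
d = 0.195 / (2*sin(65.98 deg))
d = 0.106744 nm
a = d * sqrt(h^2+k^2+l^2) = 0.106744 * sqrt(6)
a = 0.2615 nm


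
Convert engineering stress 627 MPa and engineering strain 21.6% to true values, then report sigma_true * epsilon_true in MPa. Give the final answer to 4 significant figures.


sigma_true = sigma_eng * (1 + epsilon_eng)
sigma_true = 627 * (1 + 0.216) = 762.432 MPa
epsilon_true = ln(1 + epsilon_eng)
epsilon_true = ln(1 + 0.216) = 0.195567
sigma_true * epsilon_true = 762.432 * 0.195567 = 149.1 MPa


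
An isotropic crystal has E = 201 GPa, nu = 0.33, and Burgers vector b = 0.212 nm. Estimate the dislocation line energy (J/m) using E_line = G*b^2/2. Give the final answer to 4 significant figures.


Step 1: G = E / (2*(1+nu))
G = 201 / (2*(1+0.33)) = 75.5639 GPa = 7.55639e+10 Pa
Step 2: E_line = G*b^2/2
b = 0.212 nm = 2.12e-10 m
E_line = 0.5 * 7.55639e+10 * (2.12e-10)^2 = 1.698e-09 J/m


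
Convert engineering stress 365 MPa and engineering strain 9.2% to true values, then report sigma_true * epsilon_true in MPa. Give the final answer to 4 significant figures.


sigma_true = sigma_eng * (1 + epsilon_eng)
sigma_true = 365 * (1 + 0.092) = 398.58 MPa
epsilon_true = ln(1 + epsilon_eng)
epsilon_true = ln(1 + 0.092) = 0.0880109
sigma_true * epsilon_true = 398.58 * 0.0880109 = 35.08 MPa


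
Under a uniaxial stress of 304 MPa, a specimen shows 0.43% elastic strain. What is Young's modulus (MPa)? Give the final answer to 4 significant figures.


E = sigma / epsilon
epsilon = 0.43% = 4.3e-03
E = 304 / 4.3e-03
E = 70700 MPa


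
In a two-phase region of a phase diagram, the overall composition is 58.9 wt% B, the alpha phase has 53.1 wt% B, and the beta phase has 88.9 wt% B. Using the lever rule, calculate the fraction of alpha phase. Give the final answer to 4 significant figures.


f_alpha = (C_beta - C0) / (C_beta - C_alpha)
f_alpha = (88.9 - 58.9) / (88.9 - 53.1)
f_alpha = 0.838


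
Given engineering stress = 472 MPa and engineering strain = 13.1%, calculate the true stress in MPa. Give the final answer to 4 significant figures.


sigma_true = sigma_eng * (1 + epsilon_eng)
sigma_true = 472 * (1 + 0.131)
sigma_true = 533.8 MPa


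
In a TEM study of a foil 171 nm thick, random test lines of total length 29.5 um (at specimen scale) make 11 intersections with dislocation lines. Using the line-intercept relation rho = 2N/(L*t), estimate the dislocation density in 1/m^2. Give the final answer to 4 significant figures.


rho = 2N / (L * t)
L = 29.5 um = 2.95e-05 m, t = 171 nm = 1.71e-07 m
rho = 2 * 11 / (2.95e-05 * 1.71e-07)
rho = 4.361e+12 1/m^2


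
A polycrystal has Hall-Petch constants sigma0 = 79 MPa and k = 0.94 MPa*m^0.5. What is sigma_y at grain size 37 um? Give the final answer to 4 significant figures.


sigma_y = sigma0 + k / sqrt(d)
d = 37 um = 3.7e-05 m
sigma_y = 79 + 0.94 / sqrt(3.7e-05)
sigma_y = 233.5 MPa


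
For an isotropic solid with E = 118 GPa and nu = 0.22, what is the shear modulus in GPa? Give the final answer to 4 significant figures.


G = E / (2*(1+nu))
G = 118 / (2*(1+0.22))
G = 48.36 GPa


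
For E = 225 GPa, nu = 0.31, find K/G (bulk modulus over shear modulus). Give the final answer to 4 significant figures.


G = E / (2*(1+nu))
G = 225 / (2*(1+0.31)) = 85.8779 GPa
K = E / (3*(1-2*nu))
K = 225 / (3*(1-2*0.31)) = 197.368 GPa
K/G = 197.368 / 85.8779 = 2.298


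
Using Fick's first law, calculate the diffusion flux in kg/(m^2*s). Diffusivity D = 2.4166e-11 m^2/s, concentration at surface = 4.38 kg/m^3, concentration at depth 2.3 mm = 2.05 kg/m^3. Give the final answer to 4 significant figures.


J = -D * (dC/dx) = D * (C1 - C2) / dx
J = 2.4166e-11 * (4.38 - 2.05) / 2.3e-03
J = 2.448e-08 kg/(m^2*s)


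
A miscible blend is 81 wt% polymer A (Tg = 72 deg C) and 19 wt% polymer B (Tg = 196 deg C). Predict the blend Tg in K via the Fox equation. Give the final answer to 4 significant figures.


1/Tg = w1/Tg1 + w2/Tg2 (in Kelvin)
Tg1 = 345.15 K, Tg2 = 469.15 K
1/Tg = 0.81/345.15 + 0.19/469.15
Tg = 363.4 K


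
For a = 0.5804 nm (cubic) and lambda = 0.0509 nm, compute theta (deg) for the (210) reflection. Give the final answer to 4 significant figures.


d = a / sqrt(h^2+k^2+l^2)
d = 0.5804 / sqrt(5) = 0.259563 nm
lambda = 2*d*sin(theta)  =>  sin(theta) = lambda / (2*d)
sin(theta) = 0.0509 / (2 * 0.259563) = 0.0980495
theta = 5.627 deg


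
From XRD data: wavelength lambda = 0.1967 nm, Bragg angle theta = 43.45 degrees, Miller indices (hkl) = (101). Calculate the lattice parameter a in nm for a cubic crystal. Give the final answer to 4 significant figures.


d = lambda / (2*sin(theta))
d = 0.1967 / (2*sin(43.45 deg))
d = 0.143009 nm
a = d * sqrt(h^2+k^2+l^2) = 0.143009 * sqrt(2)
a = 0.2022 nm


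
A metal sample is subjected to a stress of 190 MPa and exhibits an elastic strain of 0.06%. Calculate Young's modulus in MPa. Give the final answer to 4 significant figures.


E = sigma / epsilon
epsilon = 0.06% = 6e-04
E = 190 / 6e-04
E = 316700 MPa


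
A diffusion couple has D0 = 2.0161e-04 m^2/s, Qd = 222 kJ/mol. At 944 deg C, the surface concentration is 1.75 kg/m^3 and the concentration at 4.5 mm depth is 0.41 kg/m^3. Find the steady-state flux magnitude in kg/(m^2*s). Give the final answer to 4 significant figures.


Step 1: D = D0 * exp(-Qd/(R*T))
T = 944 + 273.15 = 1217.15 K
D = 2.0161e-04 * exp(-222e3 / (8.314 * 1217.15)) = 5.98301e-14 m^2/s
Step 2: J = D * (C1 - C2) / dx
J = 5.98301e-14 * (1.75 - 0.41) / 4.5e-03
J = 1.782e-11 kg/(m^2*s)


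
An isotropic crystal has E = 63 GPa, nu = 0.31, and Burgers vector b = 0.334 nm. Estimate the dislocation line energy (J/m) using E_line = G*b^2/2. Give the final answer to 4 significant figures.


Step 1: G = E / (2*(1+nu))
G = 63 / (2*(1+0.31)) = 24.0458 GPa = 2.40458e+10 Pa
Step 2: E_line = G*b^2/2
b = 0.334 nm = 3.34e-10 m
E_line = 0.5 * 2.40458e+10 * (3.34e-10)^2 = 1.341e-09 J/m


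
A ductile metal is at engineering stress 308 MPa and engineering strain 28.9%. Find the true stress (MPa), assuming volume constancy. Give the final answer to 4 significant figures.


sigma_true = sigma_eng * (1 + epsilon_eng)
sigma_true = 308 * (1 + 0.289)
sigma_true = 397 MPa


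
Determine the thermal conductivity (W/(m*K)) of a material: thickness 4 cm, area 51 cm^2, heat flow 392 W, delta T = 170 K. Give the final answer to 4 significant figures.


k = Q*L / (A*dT)
L = 0.04 m, A = 5.1e-03 m^2
k = 392 * 0.04 / (5.1e-03 * 170)
k = 18.09 W/(m*K)


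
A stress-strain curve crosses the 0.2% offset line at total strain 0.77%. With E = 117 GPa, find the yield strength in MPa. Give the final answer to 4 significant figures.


Offset strain = 0.002
Elastic strain at yield = total_strain - offset = 7.7e-03 - 0.002 = 5.7e-03
sigma_y = E * elastic_strain = 117000 * 5.7e-03
sigma_y = 666.9 MPa


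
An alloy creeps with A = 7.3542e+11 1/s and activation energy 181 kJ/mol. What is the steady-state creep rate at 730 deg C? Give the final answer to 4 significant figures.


rate = A * exp(-Q / (R*T))
T = 730 + 273.15 = 1003.15 K
rate = 7.3542e+11 * exp(-181e3 / (8.314 * 1003.15))
rate = 276.3 1/s


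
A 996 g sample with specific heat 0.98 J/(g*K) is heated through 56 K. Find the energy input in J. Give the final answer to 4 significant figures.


Q = m * cp * dT
Q = 996 * 0.98 * 56
Q = 54660 J


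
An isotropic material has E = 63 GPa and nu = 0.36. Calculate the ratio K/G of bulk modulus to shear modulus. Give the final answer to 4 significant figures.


G = E / (2*(1+nu))
G = 63 / (2*(1+0.36)) = 23.1618 GPa
K = E / (3*(1-2*nu))
K = 63 / (3*(1-2*0.36)) = 75 GPa
K/G = 75 / 23.1618 = 3.238


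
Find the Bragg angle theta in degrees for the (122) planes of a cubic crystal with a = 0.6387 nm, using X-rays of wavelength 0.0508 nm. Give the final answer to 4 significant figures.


d = a / sqrt(h^2+k^2+l^2)
d = 0.6387 / sqrt(9) = 0.2129 nm
lambda = 2*d*sin(theta)  =>  sin(theta) = lambda / (2*d)
sin(theta) = 0.0508 / (2 * 0.2129) = 0.119305
theta = 6.852 deg


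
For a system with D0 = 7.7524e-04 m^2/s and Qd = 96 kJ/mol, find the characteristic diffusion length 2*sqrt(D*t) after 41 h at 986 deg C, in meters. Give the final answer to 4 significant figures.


Step 1: D = D0 * exp(-Qd/(R*T))
T = 1259.15 K
D = 7.7524e-04 * exp(-96e3 / (8.314 * 1259.15)) = 8.06907e-08 m^2/s
Step 2: L = 2*sqrt(D*t)
t = 41 h = 147600 s
L = 2*sqrt(8.06907e-08 * 147600) = 0.2183 m


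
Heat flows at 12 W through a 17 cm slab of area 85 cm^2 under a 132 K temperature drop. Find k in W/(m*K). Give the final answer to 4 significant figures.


k = Q*L / (A*dT)
L = 0.17 m, A = 8.5e-03 m^2
k = 12 * 0.17 / (8.5e-03 * 132)
k = 1.818 W/(m*K)


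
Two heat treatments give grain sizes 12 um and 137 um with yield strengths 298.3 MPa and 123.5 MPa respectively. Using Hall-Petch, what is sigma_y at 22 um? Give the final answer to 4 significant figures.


sigma_y = sigma0 + k / sqrt(d)
1/sqrt(d1) = 1/sqrt(1.2e-05) = 288.675;  1/sqrt(d2) = 85.4358
k = (sigma1 - sigma2) / (1/sqrt(d1) - 1/sqrt(d2)) = (298.3 - 123.5) / (288.675 - 85.4358) = 0.86007 MPa*m^0.5
sigma0 = sigma1 - k/sqrt(d1) = 298.3 - 0.86007*288.675 = 50.0193 MPa
sigma_y(d3) = 50.0193 + 0.86007 / sqrt(2.2e-05) = 233.4 MPa


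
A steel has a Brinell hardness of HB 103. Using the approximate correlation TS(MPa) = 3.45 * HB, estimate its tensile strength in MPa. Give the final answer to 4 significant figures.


TS (MPa) = 3.45 * HB
TS = 3.45 * 103
TS = 355.4 MPa


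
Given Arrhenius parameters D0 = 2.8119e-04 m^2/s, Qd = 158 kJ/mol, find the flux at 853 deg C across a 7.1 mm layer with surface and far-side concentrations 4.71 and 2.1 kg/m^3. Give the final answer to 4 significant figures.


Step 1: D = D0 * exp(-Qd/(R*T))
T = 853 + 273.15 = 1126.15 K
D = 2.8119e-04 * exp(-158e3 / (8.314 * 1126.15)) = 1.31875e-11 m^2/s
Step 2: J = D * (C1 - C2) / dx
J = 1.31875e-11 * (4.71 - 2.1) / 7.1e-03
J = 4.848e-09 kg/(m^2*s)


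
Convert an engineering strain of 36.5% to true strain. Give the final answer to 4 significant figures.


epsilon_true = ln(1 + epsilon_eng)
epsilon_true = ln(1 + 0.365)
epsilon_true = 0.3112


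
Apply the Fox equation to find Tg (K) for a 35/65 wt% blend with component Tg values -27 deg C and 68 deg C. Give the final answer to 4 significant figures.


1/Tg = w1/Tg1 + w2/Tg2 (in Kelvin)
Tg1 = 246.15 K, Tg2 = 341.15 K
1/Tg = 0.35/246.15 + 0.65/341.15
Tg = 300.6 K


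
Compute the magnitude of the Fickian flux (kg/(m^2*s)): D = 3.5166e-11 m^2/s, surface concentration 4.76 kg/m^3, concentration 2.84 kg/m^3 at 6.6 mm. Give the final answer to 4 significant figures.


J = -D * (dC/dx) = D * (C1 - C2) / dx
J = 3.5166e-11 * (4.76 - 2.84) / 6.6e-03
J = 1.023e-08 kg/(m^2*s)


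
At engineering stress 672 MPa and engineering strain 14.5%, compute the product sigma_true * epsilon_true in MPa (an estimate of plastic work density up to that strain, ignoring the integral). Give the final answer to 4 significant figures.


sigma_true = sigma_eng * (1 + epsilon_eng)
sigma_true = 672 * (1 + 0.145) = 769.44 MPa
epsilon_true = ln(1 + epsilon_eng)
epsilon_true = ln(1 + 0.145) = 0.135405
sigma_true * epsilon_true = 769.44 * 0.135405 = 104.2 MPa


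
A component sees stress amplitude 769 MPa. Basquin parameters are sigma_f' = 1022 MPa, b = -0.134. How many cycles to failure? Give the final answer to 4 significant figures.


sigma_a = sigma_f' * (2*Nf)^b
2*Nf = (sigma_a / sigma_f')^(1/b)
2*Nf = (769 / 1022)^(1/-0.134)
2*Nf = 8.35266
Nf = 4.176 cycles


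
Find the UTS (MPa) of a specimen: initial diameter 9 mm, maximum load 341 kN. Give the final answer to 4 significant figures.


A0 = pi*(d/2)^2 = pi*(9/2)^2 = 63.6173 mm^2
UTS = F_max / A0 = 341*1000 / 63.6173
UTS = 5360 MPa


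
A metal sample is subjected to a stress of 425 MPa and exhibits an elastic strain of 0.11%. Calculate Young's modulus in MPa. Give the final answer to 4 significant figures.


E = sigma / epsilon
epsilon = 0.11% = 1.1e-03
E = 425 / 1.1e-03
E = 386400 MPa


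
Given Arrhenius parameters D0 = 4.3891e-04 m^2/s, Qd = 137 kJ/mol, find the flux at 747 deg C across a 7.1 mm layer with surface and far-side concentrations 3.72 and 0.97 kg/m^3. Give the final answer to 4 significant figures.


Step 1: D = D0 * exp(-Qd/(R*T))
T = 747 + 273.15 = 1020.15 K
D = 4.3891e-04 * exp(-137e3 / (8.314 * 1020.15)) = 4.2396e-11 m^2/s
Step 2: J = D * (C1 - C2) / dx
J = 4.2396e-11 * (3.72 - 0.97) / 7.1e-03
J = 1.642e-08 kg/(m^2*s)


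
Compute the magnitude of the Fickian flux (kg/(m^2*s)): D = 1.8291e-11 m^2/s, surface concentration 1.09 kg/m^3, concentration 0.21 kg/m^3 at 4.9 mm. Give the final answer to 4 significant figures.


J = -D * (dC/dx) = D * (C1 - C2) / dx
J = 1.8291e-11 * (1.09 - 0.21) / 4.9e-03
J = 3.285e-09 kg/(m^2*s)


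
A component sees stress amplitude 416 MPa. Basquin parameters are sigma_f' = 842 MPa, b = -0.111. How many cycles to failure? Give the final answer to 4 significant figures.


sigma_a = sigma_f' * (2*Nf)^b
2*Nf = (sigma_a / sigma_f')^(1/b)
2*Nf = (416 / 842)^(1/-0.111)
2*Nf = 573.756
Nf = 286.9 cycles


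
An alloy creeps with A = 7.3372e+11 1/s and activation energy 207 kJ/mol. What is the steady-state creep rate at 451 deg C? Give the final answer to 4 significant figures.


rate = A * exp(-Q / (R*T))
T = 451 + 273.15 = 724.15 K
rate = 7.3372e+11 * exp(-207e3 / (8.314 * 724.15))
rate = 8.582e-04 1/s


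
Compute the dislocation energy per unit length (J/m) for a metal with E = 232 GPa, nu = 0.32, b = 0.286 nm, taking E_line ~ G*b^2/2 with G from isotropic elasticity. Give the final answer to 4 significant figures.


Step 1: G = E / (2*(1+nu))
G = 232 / (2*(1+0.32)) = 87.8788 GPa = 8.78788e+10 Pa
Step 2: E_line = G*b^2/2
b = 0.286 nm = 2.86e-10 m
E_line = 0.5 * 8.78788e+10 * (2.86e-10)^2 = 3.594e-09 J/m


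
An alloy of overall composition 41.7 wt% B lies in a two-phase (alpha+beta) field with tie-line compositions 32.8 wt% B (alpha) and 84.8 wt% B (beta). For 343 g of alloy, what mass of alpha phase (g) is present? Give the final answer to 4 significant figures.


f_alpha = (C_beta - C0) / (C_beta - C_alpha)
f_alpha = (84.8 - 41.7) / (84.8 - 32.8) = 0.828846
m_alpha = f_alpha * m_total = 0.828846 * 343 = 284.3 g


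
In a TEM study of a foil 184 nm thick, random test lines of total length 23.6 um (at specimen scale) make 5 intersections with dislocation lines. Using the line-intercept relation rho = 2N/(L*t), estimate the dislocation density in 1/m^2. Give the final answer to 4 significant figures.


rho = 2N / (L * t)
L = 23.6 um = 2.36e-05 m, t = 184 nm = 1.84e-07 m
rho = 2 * 5 / (2.36e-05 * 1.84e-07)
rho = 2.303e+12 1/m^2


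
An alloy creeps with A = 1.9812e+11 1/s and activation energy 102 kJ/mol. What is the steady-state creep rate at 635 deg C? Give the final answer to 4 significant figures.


rate = A * exp(-Q / (R*T))
T = 635 + 273.15 = 908.15 K
rate = 1.9812e+11 * exp(-102e3 / (8.314 * 908.15))
rate = 269100 1/s


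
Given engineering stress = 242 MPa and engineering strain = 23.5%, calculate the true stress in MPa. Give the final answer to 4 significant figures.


sigma_true = sigma_eng * (1 + epsilon_eng)
sigma_true = 242 * (1 + 0.235)
sigma_true = 298.9 MPa


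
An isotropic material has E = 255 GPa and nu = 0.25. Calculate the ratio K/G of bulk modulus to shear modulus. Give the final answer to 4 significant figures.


G = E / (2*(1+nu))
G = 255 / (2*(1+0.25)) = 102 GPa
K = E / (3*(1-2*nu))
K = 255 / (3*(1-2*0.25)) = 170 GPa
K/G = 170 / 102 = 1.667


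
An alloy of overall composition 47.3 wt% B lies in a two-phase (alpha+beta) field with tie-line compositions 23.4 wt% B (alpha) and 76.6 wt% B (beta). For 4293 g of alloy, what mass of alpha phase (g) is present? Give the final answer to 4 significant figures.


f_alpha = (C_beta - C0) / (C_beta - C_alpha)
f_alpha = (76.6 - 47.3) / (76.6 - 23.4) = 0.550752
m_alpha = f_alpha * m_total = 0.550752 * 4293 = 2364 g


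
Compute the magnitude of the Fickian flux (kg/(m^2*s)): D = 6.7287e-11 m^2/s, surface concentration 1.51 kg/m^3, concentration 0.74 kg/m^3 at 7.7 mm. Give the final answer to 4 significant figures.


J = -D * (dC/dx) = D * (C1 - C2) / dx
J = 6.7287e-11 * (1.51 - 0.74) / 7.7e-03
J = 6.729e-09 kg/(m^2*s)


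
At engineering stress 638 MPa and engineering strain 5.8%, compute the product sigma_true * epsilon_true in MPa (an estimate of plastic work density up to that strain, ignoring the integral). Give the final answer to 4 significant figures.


sigma_true = sigma_eng * (1 + epsilon_eng)
sigma_true = 638 * (1 + 0.058) = 675.004 MPa
epsilon_true = ln(1 + epsilon_eng)
epsilon_true = ln(1 + 0.058) = 0.0563803
sigma_true * epsilon_true = 675.004 * 0.0563803 = 38.06 MPa


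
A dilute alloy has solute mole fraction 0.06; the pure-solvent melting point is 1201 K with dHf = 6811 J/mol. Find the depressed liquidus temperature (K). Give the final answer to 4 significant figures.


dT = R*Tm^2*x / dHf
dT = 8.314 * 1201^2 * 0.06 / 6811
dT = 105.642 K
T_new = 1201 - 105.642 = 1095 K


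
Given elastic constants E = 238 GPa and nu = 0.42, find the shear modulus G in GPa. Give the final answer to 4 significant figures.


G = E / (2*(1+nu))
G = 238 / (2*(1+0.42))
G = 83.8 GPa


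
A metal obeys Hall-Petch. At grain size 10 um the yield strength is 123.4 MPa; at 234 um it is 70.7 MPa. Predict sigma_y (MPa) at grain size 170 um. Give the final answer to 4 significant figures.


sigma_y = sigma0 + k / sqrt(d)
1/sqrt(d1) = 1/sqrt(1e-05) = 316.228;  1/sqrt(d2) = 65.372
k = (sigma1 - sigma2) / (1/sqrt(d1) - 1/sqrt(d2)) = (123.4 - 70.7) / (316.228 - 65.372) = 0.210081 MPa*m^0.5
sigma0 = sigma1 - k/sqrt(d1) = 123.4 - 0.210081*316.228 = 56.9666 MPa
sigma_y(d3) = 56.9666 + 0.210081 / sqrt(1.7e-04) = 73.08 MPa
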